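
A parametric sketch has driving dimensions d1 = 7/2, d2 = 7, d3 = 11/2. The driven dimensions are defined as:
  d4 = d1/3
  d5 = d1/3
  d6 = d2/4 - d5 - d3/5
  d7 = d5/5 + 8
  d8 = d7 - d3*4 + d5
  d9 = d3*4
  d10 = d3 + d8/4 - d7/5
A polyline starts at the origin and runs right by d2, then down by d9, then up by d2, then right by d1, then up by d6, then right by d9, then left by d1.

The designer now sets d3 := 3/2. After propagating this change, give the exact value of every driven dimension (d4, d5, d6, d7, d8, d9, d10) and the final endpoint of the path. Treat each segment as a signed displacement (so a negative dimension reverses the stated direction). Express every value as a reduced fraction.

Apply edit: d3 := 3/2
  d4 = d1/3 = 7/6
  d5 = d1/3 = 7/6
  d6 = d2/4 - d5 - d3/5 = 17/60
  d7 = d5/5 + 8 = 247/30
  d8 = d7 - d3*4 + d5 = 17/5
  d9 = d3*4 = 6
  d10 = d3 + d8/4 - d7/5 = 211/300
Walk from origin (0, 0):
  seg 1: right by d2 = 7 → (7, 0)
  seg 2: down by d9 = 6 → (7, -6)
  seg 3: up by d2 = 7 → (7, 1)
  seg 4: right by d1 = 7/2 → (21/2, 1)
  seg 5: up by d6 = 17/60 → (21/2, 77/60)
  seg 6: right by d9 = 6 → (33/2, 77/60)
  seg 7: left by d1 = 7/2 → (13, 77/60)

d4 = 7/6
d5 = 7/6
d6 = 17/60
d7 = 247/30
d8 = 17/5
d9 = 6
d10 = 211/300
endpoint = (13, 77/60)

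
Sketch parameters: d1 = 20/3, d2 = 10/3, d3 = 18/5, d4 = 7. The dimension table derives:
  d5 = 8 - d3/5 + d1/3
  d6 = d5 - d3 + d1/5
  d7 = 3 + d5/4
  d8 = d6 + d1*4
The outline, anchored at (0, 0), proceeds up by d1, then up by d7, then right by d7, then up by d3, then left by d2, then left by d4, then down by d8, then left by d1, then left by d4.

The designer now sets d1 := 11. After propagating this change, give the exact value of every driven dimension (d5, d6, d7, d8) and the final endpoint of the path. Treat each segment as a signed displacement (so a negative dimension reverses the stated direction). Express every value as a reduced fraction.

Apply edit: d1 := 11
  d5 = 8 - d3/5 + d1/3 = 821/75
  d6 = d5 - d3 + d1/5 = 716/75
  d7 = 3 + d5/4 = 1721/300
  d8 = d6 + d1*4 = 4016/75
Walk from origin (0, 0):
  seg 1: up by d1 = 11 → (0, 11)
  seg 2: up by d7 = 1721/300 → (0, 5021/300)
  seg 3: right by d7 = 1721/300 → (1721/300, 5021/300)
  seg 4: up by d3 = 18/5 → (1721/300, 6101/300)
  seg 5: left by d2 = 10/3 → (721/300, 6101/300)
  seg 6: left by d4 = 7 → (-1379/300, 6101/300)
  seg 7: down by d8 = 4016/75 → (-1379/300, -3321/100)
  seg 8: left by d1 = 11 → (-4679/300, -3321/100)
  seg 9: left by d4 = 7 → (-6779/300, -3321/100)

d5 = 821/75
d6 = 716/75
d7 = 1721/300
d8 = 4016/75
endpoint = (-6779/300, -3321/100)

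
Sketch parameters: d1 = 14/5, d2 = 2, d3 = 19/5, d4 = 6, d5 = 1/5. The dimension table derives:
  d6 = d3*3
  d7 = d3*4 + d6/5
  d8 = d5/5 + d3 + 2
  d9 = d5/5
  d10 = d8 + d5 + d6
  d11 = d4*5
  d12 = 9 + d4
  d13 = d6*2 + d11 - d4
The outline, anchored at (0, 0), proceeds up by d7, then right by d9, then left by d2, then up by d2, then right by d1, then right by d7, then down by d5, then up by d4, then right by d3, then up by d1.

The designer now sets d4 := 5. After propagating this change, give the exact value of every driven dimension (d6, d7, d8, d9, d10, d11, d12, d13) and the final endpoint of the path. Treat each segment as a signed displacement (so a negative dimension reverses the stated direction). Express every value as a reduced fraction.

d6 = 57/5
d7 = 437/25
d8 = 146/25
d9 = 1/25
d10 = 436/25
d11 = 25
d12 = 14
d13 = 214/5
endpoint = (553/25, 677/25)

Apply edit: d4 := 5
  d6 = d3*3 = 57/5
  d7 = d3*4 + d6/5 = 437/25
  d8 = d5/5 + d3 + 2 = 146/25
  d9 = d5/5 = 1/25
  d10 = d8 + d5 + d6 = 436/25
  d11 = d4*5 = 25
  d12 = 9 + d4 = 14
  d13 = d6*2 + d11 - d4 = 214/5
Walk from origin (0, 0):
  seg 1: up by d7 = 437/25 → (0, 437/25)
  seg 2: right by d9 = 1/25 → (1/25, 437/25)
  seg 3: left by d2 = 2 → (-49/25, 437/25)
  seg 4: up by d2 = 2 → (-49/25, 487/25)
  seg 5: right by d1 = 14/5 → (21/25, 487/25)
  seg 6: right by d7 = 437/25 → (458/25, 487/25)
  seg 7: down by d5 = 1/5 → (458/25, 482/25)
  seg 8: up by d4 = 5 → (458/25, 607/25)
  seg 9: right by d3 = 19/5 → (553/25, 607/25)
  seg 10: up by d1 = 14/5 → (553/25, 677/25)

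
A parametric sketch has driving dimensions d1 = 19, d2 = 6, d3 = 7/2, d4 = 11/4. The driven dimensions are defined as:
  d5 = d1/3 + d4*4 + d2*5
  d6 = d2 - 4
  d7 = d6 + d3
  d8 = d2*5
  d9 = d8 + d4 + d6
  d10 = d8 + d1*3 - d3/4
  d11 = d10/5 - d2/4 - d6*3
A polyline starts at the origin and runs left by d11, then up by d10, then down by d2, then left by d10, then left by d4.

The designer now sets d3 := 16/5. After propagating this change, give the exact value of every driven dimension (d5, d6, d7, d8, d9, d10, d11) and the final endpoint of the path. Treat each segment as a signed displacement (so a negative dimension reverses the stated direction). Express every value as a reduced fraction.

d5 = 142/3
d6 = 2
d7 = 26/5
d8 = 30
d9 = 139/4
d10 = 431/5
d11 = 487/50
endpoint = (-9869/100, 401/5)

Apply edit: d3 := 16/5
  d5 = d1/3 + d4*4 + d2*5 = 142/3
  d6 = d2 - 4 = 2
  d7 = d6 + d3 = 26/5
  d8 = d2*5 = 30
  d9 = d8 + d4 + d6 = 139/4
  d10 = d8 + d1*3 - d3/4 = 431/5
  d11 = d10/5 - d2/4 - d6*3 = 487/50
Walk from origin (0, 0):
  seg 1: left by d11 = 487/50 → (-487/50, 0)
  seg 2: up by d10 = 431/5 → (-487/50, 431/5)
  seg 3: down by d2 = 6 → (-487/50, 401/5)
  seg 4: left by d10 = 431/5 → (-4797/50, 401/5)
  seg 5: left by d4 = 11/4 → (-9869/100, 401/5)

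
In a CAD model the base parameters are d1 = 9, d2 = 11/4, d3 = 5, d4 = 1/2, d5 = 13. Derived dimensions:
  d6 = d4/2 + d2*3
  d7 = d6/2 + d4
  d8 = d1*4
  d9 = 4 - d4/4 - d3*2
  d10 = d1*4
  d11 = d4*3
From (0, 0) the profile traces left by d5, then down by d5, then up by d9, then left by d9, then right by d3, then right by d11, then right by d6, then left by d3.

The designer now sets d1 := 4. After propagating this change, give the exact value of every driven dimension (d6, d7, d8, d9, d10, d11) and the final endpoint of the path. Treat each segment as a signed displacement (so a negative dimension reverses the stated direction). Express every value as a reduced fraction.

d6 = 17/2
d7 = 19/4
d8 = 16
d9 = -49/8
d10 = 16
d11 = 3/2
endpoint = (25/8, -153/8)

Apply edit: d1 := 4
  d6 = d4/2 + d2*3 = 17/2
  d7 = d6/2 + d4 = 19/4
  d8 = d1*4 = 16
  d9 = 4 - d4/4 - d3*2 = -49/8
  d10 = d1*4 = 16
  d11 = d4*3 = 3/2
Walk from origin (0, 0):
  seg 1: left by d5 = 13 → (-13, 0)
  seg 2: down by d5 = 13 → (-13, -13)
  seg 3: up by d9 = -49/8 → (-13, -153/8)
  seg 4: left by d9 = -49/8 → (-55/8, -153/8)
  seg 5: right by d3 = 5 → (-15/8, -153/8)
  seg 6: right by d11 = 3/2 → (-3/8, -153/8)
  seg 7: right by d6 = 17/2 → (65/8, -153/8)
  seg 8: left by d3 = 5 → (25/8, -153/8)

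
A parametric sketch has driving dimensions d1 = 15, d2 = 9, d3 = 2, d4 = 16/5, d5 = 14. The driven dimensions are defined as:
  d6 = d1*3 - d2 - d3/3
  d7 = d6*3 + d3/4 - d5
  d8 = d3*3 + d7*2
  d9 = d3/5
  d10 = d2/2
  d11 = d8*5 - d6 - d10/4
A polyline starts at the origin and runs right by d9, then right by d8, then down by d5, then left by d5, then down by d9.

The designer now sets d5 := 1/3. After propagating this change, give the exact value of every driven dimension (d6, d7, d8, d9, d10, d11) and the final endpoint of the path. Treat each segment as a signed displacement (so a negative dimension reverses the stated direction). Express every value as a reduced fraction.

Apply edit: d5 := 1/3
  d6 = d1*3 - d2 - d3/3 = 106/3
  d7 = d6*3 + d3/4 - d5 = 637/6
  d8 = d3*3 + d7*2 = 655/3
  d9 = d3/5 = 2/5
  d10 = d2/2 = 9/2
  d11 = d8*5 - d6 - d10/4 = 25325/24
Walk from origin (0, 0):
  seg 1: right by d9 = 2/5 → (2/5, 0)
  seg 2: right by d8 = 655/3 → (3281/15, 0)
  seg 3: down by d5 = 1/3 → (3281/15, -1/3)
  seg 4: left by d5 = 1/3 → (1092/5, -1/3)
  seg 5: down by d9 = 2/5 → (1092/5, -11/15)

d6 = 106/3
d7 = 637/6
d8 = 655/3
d9 = 2/5
d10 = 9/2
d11 = 25325/24
endpoint = (1092/5, -11/15)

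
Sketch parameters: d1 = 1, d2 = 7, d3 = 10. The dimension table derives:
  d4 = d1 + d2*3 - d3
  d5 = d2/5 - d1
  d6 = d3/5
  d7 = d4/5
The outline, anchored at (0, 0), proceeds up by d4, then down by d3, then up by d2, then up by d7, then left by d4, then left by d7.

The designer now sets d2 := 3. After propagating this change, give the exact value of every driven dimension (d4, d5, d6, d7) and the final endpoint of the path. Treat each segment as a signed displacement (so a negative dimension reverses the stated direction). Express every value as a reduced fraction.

Apply edit: d2 := 3
  d4 = d1 + d2*3 - d3 = 0
  d5 = d2/5 - d1 = -2/5
  d6 = d3/5 = 2
  d7 = d4/5 = 0
Walk from origin (0, 0):
  seg 1: up by d4 = 0 → (0, 0)
  seg 2: down by d3 = 10 → (0, -10)
  seg 3: up by d2 = 3 → (0, -7)
  seg 4: up by d7 = 0 → (0, -7)
  seg 5: left by d4 = 0 → (0, -7)
  seg 6: left by d7 = 0 → (0, -7)

d4 = 0
d5 = -2/5
d6 = 2
d7 = 0
endpoint = (0, -7)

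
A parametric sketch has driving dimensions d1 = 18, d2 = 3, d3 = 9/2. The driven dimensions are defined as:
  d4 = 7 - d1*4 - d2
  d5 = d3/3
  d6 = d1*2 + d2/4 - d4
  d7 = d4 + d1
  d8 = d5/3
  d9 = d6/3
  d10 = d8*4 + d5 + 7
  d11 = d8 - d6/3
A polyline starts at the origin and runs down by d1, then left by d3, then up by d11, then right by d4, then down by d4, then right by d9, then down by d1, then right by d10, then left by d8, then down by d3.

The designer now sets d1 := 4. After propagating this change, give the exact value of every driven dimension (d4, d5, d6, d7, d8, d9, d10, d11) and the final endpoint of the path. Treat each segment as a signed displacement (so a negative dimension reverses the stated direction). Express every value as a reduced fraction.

d4 = -12
d5 = 3/2
d6 = 83/4
d7 = -8
d8 = 1/2
d9 = 83/12
d10 = 21/2
d11 = -77/12
endpoint = (5/12, -83/12)

Apply edit: d1 := 4
  d4 = 7 - d1*4 - d2 = -12
  d5 = d3/3 = 3/2
  d6 = d1*2 + d2/4 - d4 = 83/4
  d7 = d4 + d1 = -8
  d8 = d5/3 = 1/2
  d9 = d6/3 = 83/12
  d10 = d8*4 + d5 + 7 = 21/2
  d11 = d8 - d6/3 = -77/12
Walk from origin (0, 0):
  seg 1: down by d1 = 4 → (0, -4)
  seg 2: left by d3 = 9/2 → (-9/2, -4)
  seg 3: up by d11 = -77/12 → (-9/2, -125/12)
  seg 4: right by d4 = -12 → (-33/2, -125/12)
  seg 5: down by d4 = -12 → (-33/2, 19/12)
  seg 6: right by d9 = 83/12 → (-115/12, 19/12)
  seg 7: down by d1 = 4 → (-115/12, -29/12)
  seg 8: right by d10 = 21/2 → (11/12, -29/12)
  seg 9: left by d8 = 1/2 → (5/12, -29/12)
  seg 10: down by d3 = 9/2 → (5/12, -83/12)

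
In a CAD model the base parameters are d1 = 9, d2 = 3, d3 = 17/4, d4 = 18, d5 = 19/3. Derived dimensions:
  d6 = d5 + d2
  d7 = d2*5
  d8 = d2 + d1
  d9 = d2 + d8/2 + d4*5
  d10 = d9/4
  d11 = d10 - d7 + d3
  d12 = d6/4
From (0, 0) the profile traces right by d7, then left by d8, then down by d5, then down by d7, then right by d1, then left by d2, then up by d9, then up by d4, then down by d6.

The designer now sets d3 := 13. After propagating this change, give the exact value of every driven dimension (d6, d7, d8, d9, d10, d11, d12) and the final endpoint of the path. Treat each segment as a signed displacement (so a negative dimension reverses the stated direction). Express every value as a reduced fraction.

Apply edit: d3 := 13
  d6 = d5 + d2 = 28/3
  d7 = d2*5 = 15
  d8 = d2 + d1 = 12
  d9 = d2 + d8/2 + d4*5 = 99
  d10 = d9/4 = 99/4
  d11 = d10 - d7 + d3 = 91/4
  d12 = d6/4 = 7/3
Walk from origin (0, 0):
  seg 1: right by d7 = 15 → (15, 0)
  seg 2: left by d8 = 12 → (3, 0)
  seg 3: down by d5 = 19/3 → (3, -19/3)
  seg 4: down by d7 = 15 → (3, -64/3)
  seg 5: right by d1 = 9 → (12, -64/3)
  seg 6: left by d2 = 3 → (9, -64/3)
  seg 7: up by d9 = 99 → (9, 233/3)
  seg 8: up by d4 = 18 → (9, 287/3)
  seg 9: down by d6 = 28/3 → (9, 259/3)

d6 = 28/3
d7 = 15
d8 = 12
d9 = 99
d10 = 99/4
d11 = 91/4
d12 = 7/3
endpoint = (9, 259/3)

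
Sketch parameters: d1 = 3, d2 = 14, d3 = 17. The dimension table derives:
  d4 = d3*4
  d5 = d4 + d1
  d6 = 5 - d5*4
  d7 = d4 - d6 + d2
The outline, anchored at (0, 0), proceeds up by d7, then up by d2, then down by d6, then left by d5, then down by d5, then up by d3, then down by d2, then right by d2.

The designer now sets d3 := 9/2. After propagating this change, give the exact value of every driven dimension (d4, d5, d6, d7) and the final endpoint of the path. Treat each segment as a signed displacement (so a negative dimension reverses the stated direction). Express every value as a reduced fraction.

Apply edit: d3 := 9/2
  d4 = d3*4 = 18
  d5 = d4 + d1 = 21
  d6 = 5 - d5*4 = -79
  d7 = d4 - d6 + d2 = 111
Walk from origin (0, 0):
  seg 1: up by d7 = 111 → (0, 111)
  seg 2: up by d2 = 14 → (0, 125)
  seg 3: down by d6 = -79 → (0, 204)
  seg 4: left by d5 = 21 → (-21, 204)
  seg 5: down by d5 = 21 → (-21, 183)
  seg 6: up by d3 = 9/2 → (-21, 375/2)
  seg 7: down by d2 = 14 → (-21, 347/2)
  seg 8: right by d2 = 14 → (-7, 347/2)

d4 = 18
d5 = 21
d6 = -79
d7 = 111
endpoint = (-7, 347/2)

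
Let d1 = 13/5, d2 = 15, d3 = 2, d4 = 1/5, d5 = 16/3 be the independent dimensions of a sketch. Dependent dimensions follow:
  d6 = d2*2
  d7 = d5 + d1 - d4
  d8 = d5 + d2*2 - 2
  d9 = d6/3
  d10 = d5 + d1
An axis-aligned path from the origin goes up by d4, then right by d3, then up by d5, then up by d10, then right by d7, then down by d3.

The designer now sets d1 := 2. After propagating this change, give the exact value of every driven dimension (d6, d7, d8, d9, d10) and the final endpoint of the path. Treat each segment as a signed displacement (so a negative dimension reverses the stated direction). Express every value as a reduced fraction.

Apply edit: d1 := 2
  d6 = d2*2 = 30
  d7 = d5 + d1 - d4 = 107/15
  d8 = d5 + d2*2 - 2 = 100/3
  d9 = d6/3 = 10
  d10 = d5 + d1 = 22/3
Walk from origin (0, 0):
  seg 1: up by d4 = 1/5 → (0, 1/5)
  seg 2: right by d3 = 2 → (2, 1/5)
  seg 3: up by d5 = 16/3 → (2, 83/15)
  seg 4: up by d10 = 22/3 → (2, 193/15)
  seg 5: right by d7 = 107/15 → (137/15, 193/15)
  seg 6: down by d3 = 2 → (137/15, 163/15)

d6 = 30
d7 = 107/15
d8 = 100/3
d9 = 10
d10 = 22/3
endpoint = (137/15, 163/15)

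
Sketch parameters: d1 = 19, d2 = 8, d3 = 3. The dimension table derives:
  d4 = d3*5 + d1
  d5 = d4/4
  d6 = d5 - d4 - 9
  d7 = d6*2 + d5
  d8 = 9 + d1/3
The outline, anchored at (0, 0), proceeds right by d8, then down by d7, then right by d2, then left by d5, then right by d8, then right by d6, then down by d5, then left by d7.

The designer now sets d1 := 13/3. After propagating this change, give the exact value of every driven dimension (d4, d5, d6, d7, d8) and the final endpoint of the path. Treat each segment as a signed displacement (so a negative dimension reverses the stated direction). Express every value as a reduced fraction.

d4 = 58/3
d5 = 29/6
d6 = -47/2
d7 = -253/6
d8 = 94/9
endpoint = (769/18, 112/3)

Apply edit: d1 := 13/3
  d4 = d3*5 + d1 = 58/3
  d5 = d4/4 = 29/6
  d6 = d5 - d4 - 9 = -47/2
  d7 = d6*2 + d5 = -253/6
  d8 = 9 + d1/3 = 94/9
Walk from origin (0, 0):
  seg 1: right by d8 = 94/9 → (94/9, 0)
  seg 2: down by d7 = -253/6 → (94/9, 253/6)
  seg 3: right by d2 = 8 → (166/9, 253/6)
  seg 4: left by d5 = 29/6 → (245/18, 253/6)
  seg 5: right by d8 = 94/9 → (433/18, 253/6)
  seg 6: right by d6 = -47/2 → (5/9, 253/6)
  seg 7: down by d5 = 29/6 → (5/9, 112/3)
  seg 8: left by d7 = -253/6 → (769/18, 112/3)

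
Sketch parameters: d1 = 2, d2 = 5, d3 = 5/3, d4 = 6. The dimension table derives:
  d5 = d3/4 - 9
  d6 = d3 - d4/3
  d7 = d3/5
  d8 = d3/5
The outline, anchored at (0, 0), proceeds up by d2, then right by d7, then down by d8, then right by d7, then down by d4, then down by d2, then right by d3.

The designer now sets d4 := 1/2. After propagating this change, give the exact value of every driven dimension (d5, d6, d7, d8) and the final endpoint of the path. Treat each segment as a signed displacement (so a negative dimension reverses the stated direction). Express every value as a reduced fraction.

Apply edit: d4 := 1/2
  d5 = d3/4 - 9 = -103/12
  d6 = d3 - d4/3 = 3/2
  d7 = d3/5 = 1/3
  d8 = d3/5 = 1/3
Walk from origin (0, 0):
  seg 1: up by d2 = 5 → (0, 5)
  seg 2: right by d7 = 1/3 → (1/3, 5)
  seg 3: down by d8 = 1/3 → (1/3, 14/3)
  seg 4: right by d7 = 1/3 → (2/3, 14/3)
  seg 5: down by d4 = 1/2 → (2/3, 25/6)
  seg 6: down by d2 = 5 → (2/3, -5/6)
  seg 7: right by d3 = 5/3 → (7/3, -5/6)

d5 = -103/12
d6 = 3/2
d7 = 1/3
d8 = 1/3
endpoint = (7/3, -5/6)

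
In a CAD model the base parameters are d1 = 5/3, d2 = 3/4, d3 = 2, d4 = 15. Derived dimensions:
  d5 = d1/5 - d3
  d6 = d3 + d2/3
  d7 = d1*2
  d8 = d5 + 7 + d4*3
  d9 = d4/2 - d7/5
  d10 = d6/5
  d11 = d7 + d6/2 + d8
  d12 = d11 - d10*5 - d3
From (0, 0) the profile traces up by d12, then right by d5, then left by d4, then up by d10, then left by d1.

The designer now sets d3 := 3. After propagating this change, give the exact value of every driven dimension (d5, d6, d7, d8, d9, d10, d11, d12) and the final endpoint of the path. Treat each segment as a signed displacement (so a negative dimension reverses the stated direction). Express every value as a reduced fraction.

d5 = -8/3
d6 = 13/4
d7 = 10/3
d8 = 148/3
d9 = 41/6
d10 = 13/20
d11 = 1303/24
d12 = 1153/24
endpoint = (-58/3, 5843/120)

Apply edit: d3 := 3
  d5 = d1/5 - d3 = -8/3
  d6 = d3 + d2/3 = 13/4
  d7 = d1*2 = 10/3
  d8 = d5 + 7 + d4*3 = 148/3
  d9 = d4/2 - d7/5 = 41/6
  d10 = d6/5 = 13/20
  d11 = d7 + d6/2 + d8 = 1303/24
  d12 = d11 - d10*5 - d3 = 1153/24
Walk from origin (0, 0):
  seg 1: up by d12 = 1153/24 → (0, 1153/24)
  seg 2: right by d5 = -8/3 → (-8/3, 1153/24)
  seg 3: left by d4 = 15 → (-53/3, 1153/24)
  seg 4: up by d10 = 13/20 → (-53/3, 5843/120)
  seg 5: left by d1 = 5/3 → (-58/3, 5843/120)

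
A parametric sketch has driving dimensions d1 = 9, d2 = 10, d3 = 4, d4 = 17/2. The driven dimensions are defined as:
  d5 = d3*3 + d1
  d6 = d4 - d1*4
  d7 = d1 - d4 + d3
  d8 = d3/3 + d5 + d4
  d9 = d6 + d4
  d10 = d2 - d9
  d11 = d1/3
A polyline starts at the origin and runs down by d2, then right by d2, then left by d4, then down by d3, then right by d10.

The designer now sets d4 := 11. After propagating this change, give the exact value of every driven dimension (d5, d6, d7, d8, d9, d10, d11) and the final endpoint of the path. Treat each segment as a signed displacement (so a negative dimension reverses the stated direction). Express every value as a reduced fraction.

Apply edit: d4 := 11
  d5 = d3*3 + d1 = 21
  d6 = d4 - d1*4 = -25
  d7 = d1 - d4 + d3 = 2
  d8 = d3/3 + d5 + d4 = 100/3
  d9 = d6 + d4 = -14
  d10 = d2 - d9 = 24
  d11 = d1/3 = 3
Walk from origin (0, 0):
  seg 1: down by d2 = 10 → (0, -10)
  seg 2: right by d2 = 10 → (10, -10)
  seg 3: left by d4 = 11 → (-1, -10)
  seg 4: down by d3 = 4 → (-1, -14)
  seg 5: right by d10 = 24 → (23, -14)

d5 = 21
d6 = -25
d7 = 2
d8 = 100/3
d9 = -14
d10 = 24
d11 = 3
endpoint = (23, -14)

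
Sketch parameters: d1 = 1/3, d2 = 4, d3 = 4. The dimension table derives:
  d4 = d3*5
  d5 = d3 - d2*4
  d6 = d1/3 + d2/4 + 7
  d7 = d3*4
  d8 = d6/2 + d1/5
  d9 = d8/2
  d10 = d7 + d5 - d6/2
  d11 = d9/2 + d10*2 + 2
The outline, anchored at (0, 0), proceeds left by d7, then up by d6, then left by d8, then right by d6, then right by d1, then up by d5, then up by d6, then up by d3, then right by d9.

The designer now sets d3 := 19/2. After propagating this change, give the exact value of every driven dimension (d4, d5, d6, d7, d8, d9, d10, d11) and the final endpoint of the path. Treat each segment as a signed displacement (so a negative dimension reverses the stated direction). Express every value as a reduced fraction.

Apply edit: d3 := 19/2
  d4 = d3*5 = 95/2
  d5 = d3 - d2*4 = -13/2
  d6 = d1/3 + d2/4 + 7 = 73/9
  d7 = d3*4 = 38
  d8 = d6/2 + d1/5 = 371/90
  d9 = d8/2 = 371/180
  d10 = d7 + d5 - d6/2 = 247/9
  d11 = d9/2 + d10*2 + 2 = 20851/360
Walk from origin (0, 0):
  seg 1: left by d7 = 38 → (-38, 0)
  seg 2: up by d6 = 73/9 → (-38, 73/9)
  seg 3: left by d8 = 371/90 → (-3791/90, 73/9)
  seg 4: right by d6 = 73/9 → (-3061/90, 73/9)
  seg 5: right by d1 = 1/3 → (-3031/90, 73/9)
  seg 6: up by d5 = -13/2 → (-3031/90, 29/18)
  seg 7: up by d6 = 73/9 → (-3031/90, 175/18)
  seg 8: up by d3 = 19/2 → (-3031/90, 173/9)
  seg 9: right by d9 = 371/180 → (-1897/60, 173/9)

d4 = 95/2
d5 = -13/2
d6 = 73/9
d7 = 38
d8 = 371/90
d9 = 371/180
d10 = 247/9
d11 = 20851/360
endpoint = (-1897/60, 173/9)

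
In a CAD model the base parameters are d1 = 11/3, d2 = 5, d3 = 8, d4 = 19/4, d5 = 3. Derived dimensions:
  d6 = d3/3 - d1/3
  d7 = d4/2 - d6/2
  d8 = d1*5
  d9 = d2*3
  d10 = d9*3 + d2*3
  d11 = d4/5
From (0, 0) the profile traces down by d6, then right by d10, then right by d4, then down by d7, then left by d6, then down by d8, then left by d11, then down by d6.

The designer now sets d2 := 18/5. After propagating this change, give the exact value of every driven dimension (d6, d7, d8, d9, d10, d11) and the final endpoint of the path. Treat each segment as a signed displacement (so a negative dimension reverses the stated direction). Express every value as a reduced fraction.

d6 = 13/9
d7 = 119/72
d8 = 55/3
d9 = 54/5
d10 = 216/5
d11 = 19/20
endpoint = (410/9, -183/8)

Apply edit: d2 := 18/5
  d6 = d3/3 - d1/3 = 13/9
  d7 = d4/2 - d6/2 = 119/72
  d8 = d1*5 = 55/3
  d9 = d2*3 = 54/5
  d10 = d9*3 + d2*3 = 216/5
  d11 = d4/5 = 19/20
Walk from origin (0, 0):
  seg 1: down by d6 = 13/9 → (0, -13/9)
  seg 2: right by d10 = 216/5 → (216/5, -13/9)
  seg 3: right by d4 = 19/4 → (959/20, -13/9)
  seg 4: down by d7 = 119/72 → (959/20, -223/72)
  seg 5: left by d6 = 13/9 → (8371/180, -223/72)
  seg 6: down by d8 = 55/3 → (8371/180, -1543/72)
  seg 7: left by d11 = 19/20 → (410/9, -1543/72)
  seg 8: down by d6 = 13/9 → (410/9, -183/8)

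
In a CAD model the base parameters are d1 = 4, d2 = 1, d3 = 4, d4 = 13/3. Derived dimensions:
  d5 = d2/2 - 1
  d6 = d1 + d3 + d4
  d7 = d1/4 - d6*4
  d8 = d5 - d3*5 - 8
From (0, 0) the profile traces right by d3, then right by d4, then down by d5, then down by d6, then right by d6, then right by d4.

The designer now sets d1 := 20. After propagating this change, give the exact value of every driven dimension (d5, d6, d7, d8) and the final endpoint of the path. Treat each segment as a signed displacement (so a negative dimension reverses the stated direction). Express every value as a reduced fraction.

Apply edit: d1 := 20
  d5 = d2/2 - 1 = -1/2
  d6 = d1 + d3 + d4 = 85/3
  d7 = d1/4 - d6*4 = -325/3
  d8 = d5 - d3*5 - 8 = -57/2
Walk from origin (0, 0):
  seg 1: right by d3 = 4 → (4, 0)
  seg 2: right by d4 = 13/3 → (25/3, 0)
  seg 3: down by d5 = -1/2 → (25/3, 1/2)
  seg 4: down by d6 = 85/3 → (25/3, -167/6)
  seg 5: right by d6 = 85/3 → (110/3, -167/6)
  seg 6: right by d4 = 13/3 → (41, -167/6)

d5 = -1/2
d6 = 85/3
d7 = -325/3
d8 = -57/2
endpoint = (41, -167/6)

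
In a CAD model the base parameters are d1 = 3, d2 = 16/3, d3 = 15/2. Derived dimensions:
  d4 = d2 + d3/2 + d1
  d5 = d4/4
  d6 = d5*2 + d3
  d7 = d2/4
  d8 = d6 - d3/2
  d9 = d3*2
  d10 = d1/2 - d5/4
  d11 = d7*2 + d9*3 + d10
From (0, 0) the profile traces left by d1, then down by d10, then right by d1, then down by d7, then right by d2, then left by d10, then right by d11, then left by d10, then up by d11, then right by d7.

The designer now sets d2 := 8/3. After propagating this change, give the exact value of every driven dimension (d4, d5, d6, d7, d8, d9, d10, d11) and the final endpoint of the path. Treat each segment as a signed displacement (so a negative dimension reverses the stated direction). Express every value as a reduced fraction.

Apply edit: d2 := 8/3
  d4 = d2 + d3/2 + d1 = 113/12
  d5 = d4/4 = 113/48
  d6 = d5*2 + d3 = 293/24
  d7 = d2/4 = 2/3
  d8 = d6 - d3/2 = 203/24
  d9 = d3*2 = 15
  d10 = d1/2 - d5/4 = 175/192
  d11 = d7*2 + d9*3 + d10 = 9071/192
Walk from origin (0, 0):
  seg 1: left by d1 = 3 → (-3, 0)
  seg 2: down by d10 = 175/192 → (-3, -175/192)
  seg 3: right by d1 = 3 → (0, -175/192)
  seg 4: down by d7 = 2/3 → (0, -101/64)
  seg 5: right by d2 = 8/3 → (8/3, -101/64)
  seg 6: left by d10 = 175/192 → (337/192, -101/64)
  seg 7: right by d11 = 9071/192 → (49, -101/64)
  seg 8: left by d10 = 175/192 → (9233/192, -101/64)
  seg 9: up by d11 = 9071/192 → (9233/192, 137/3)
  seg 10: right by d7 = 2/3 → (9361/192, 137/3)

d4 = 113/12
d5 = 113/48
d6 = 293/24
d7 = 2/3
d8 = 203/24
d9 = 15
d10 = 175/192
d11 = 9071/192
endpoint = (9361/192, 137/3)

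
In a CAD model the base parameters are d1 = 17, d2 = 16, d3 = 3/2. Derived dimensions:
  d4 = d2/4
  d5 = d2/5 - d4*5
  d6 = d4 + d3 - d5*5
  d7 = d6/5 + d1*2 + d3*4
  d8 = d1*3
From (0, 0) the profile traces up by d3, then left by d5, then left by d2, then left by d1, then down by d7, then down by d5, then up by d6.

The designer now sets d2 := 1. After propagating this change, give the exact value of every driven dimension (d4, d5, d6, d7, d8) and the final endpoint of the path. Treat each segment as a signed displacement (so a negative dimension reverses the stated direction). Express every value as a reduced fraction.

Apply edit: d2 := 1
  d4 = d2/4 = 1/4
  d5 = d2/5 - d4*5 = -21/20
  d6 = d4 + d3 - d5*5 = 7
  d7 = d6/5 + d1*2 + d3*4 = 207/5
  d8 = d1*3 = 51
Walk from origin (0, 0):
  seg 1: up by d3 = 3/2 → (0, 3/2)
  seg 2: left by d5 = -21/20 → (21/20, 3/2)
  seg 3: left by d2 = 1 → (1/20, 3/2)
  seg 4: left by d1 = 17 → (-339/20, 3/2)
  seg 5: down by d7 = 207/5 → (-339/20, -399/10)
  seg 6: down by d5 = -21/20 → (-339/20, -777/20)
  seg 7: up by d6 = 7 → (-339/20, -637/20)

d4 = 1/4
d5 = -21/20
d6 = 7
d7 = 207/5
d8 = 51
endpoint = (-339/20, -637/20)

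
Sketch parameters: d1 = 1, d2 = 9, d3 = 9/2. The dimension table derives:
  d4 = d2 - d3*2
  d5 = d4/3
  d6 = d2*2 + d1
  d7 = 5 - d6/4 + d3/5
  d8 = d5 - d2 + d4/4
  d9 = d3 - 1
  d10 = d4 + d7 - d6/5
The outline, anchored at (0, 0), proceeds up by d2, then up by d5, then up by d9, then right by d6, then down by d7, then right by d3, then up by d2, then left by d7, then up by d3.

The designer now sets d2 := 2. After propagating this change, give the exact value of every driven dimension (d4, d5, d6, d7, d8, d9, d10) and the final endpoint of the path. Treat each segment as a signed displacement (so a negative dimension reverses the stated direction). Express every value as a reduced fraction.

Apply edit: d2 := 2
  d4 = d2 - d3*2 = -7
  d5 = d4/3 = -7/3
  d6 = d2*2 + d1 = 5
  d7 = 5 - d6/4 + d3/5 = 93/20
  d8 = d5 - d2 + d4/4 = -73/12
  d9 = d3 - 1 = 7/2
  d10 = d4 + d7 - d6/5 = -67/20
Walk from origin (0, 0):
  seg 1: up by d2 = 2 → (0, 2)
  seg 2: up by d5 = -7/3 → (0, -1/3)
  seg 3: up by d9 = 7/2 → (0, 19/6)
  seg 4: right by d6 = 5 → (5, 19/6)
  seg 5: down by d7 = 93/20 → (5, -89/60)
  seg 6: right by d3 = 9/2 → (19/2, -89/60)
  seg 7: up by d2 = 2 → (19/2, 31/60)
  seg 8: left by d7 = 93/20 → (97/20, 31/60)
  seg 9: up by d3 = 9/2 → (97/20, 301/60)

d4 = -7
d5 = -7/3
d6 = 5
d7 = 93/20
d8 = -73/12
d9 = 7/2
d10 = -67/20
endpoint = (97/20, 301/60)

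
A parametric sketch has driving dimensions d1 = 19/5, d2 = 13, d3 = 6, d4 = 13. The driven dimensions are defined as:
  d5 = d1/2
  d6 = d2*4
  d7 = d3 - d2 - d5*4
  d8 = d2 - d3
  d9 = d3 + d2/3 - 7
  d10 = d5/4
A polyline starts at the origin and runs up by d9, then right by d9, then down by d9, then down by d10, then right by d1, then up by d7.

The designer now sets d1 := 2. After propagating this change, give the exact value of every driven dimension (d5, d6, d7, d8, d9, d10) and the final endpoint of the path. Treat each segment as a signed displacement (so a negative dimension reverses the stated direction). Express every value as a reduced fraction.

Apply edit: d1 := 2
  d5 = d1/2 = 1
  d6 = d2*4 = 52
  d7 = d3 - d2 - d5*4 = -11
  d8 = d2 - d3 = 7
  d9 = d3 + d2/3 - 7 = 10/3
  d10 = d5/4 = 1/4
Walk from origin (0, 0):
  seg 1: up by d9 = 10/3 → (0, 10/3)
  seg 2: right by d9 = 10/3 → (10/3, 10/3)
  seg 3: down by d9 = 10/3 → (10/3, 0)
  seg 4: down by d10 = 1/4 → (10/3, -1/4)
  seg 5: right by d1 = 2 → (16/3, -1/4)
  seg 6: up by d7 = -11 → (16/3, -45/4)

d5 = 1
d6 = 52
d7 = -11
d8 = 7
d9 = 10/3
d10 = 1/4
endpoint = (16/3, -45/4)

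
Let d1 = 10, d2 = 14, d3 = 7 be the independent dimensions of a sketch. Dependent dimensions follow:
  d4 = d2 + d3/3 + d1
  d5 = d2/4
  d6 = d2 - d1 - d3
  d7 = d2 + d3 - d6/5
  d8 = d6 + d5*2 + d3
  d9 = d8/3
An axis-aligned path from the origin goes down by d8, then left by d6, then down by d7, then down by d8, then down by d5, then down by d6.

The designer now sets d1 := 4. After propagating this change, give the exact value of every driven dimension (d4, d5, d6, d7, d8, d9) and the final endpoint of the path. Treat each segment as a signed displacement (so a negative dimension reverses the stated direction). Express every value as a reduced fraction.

d4 = 61/3
d5 = 7/2
d6 = 3
d7 = 102/5
d8 = 17
d9 = 17/3
endpoint = (-3, -609/10)

Apply edit: d1 := 4
  d4 = d2 + d3/3 + d1 = 61/3
  d5 = d2/4 = 7/2
  d6 = d2 - d1 - d3 = 3
  d7 = d2 + d3 - d6/5 = 102/5
  d8 = d6 + d5*2 + d3 = 17
  d9 = d8/3 = 17/3
Walk from origin (0, 0):
  seg 1: down by d8 = 17 → (0, -17)
  seg 2: left by d6 = 3 → (-3, -17)
  seg 3: down by d7 = 102/5 → (-3, -187/5)
  seg 4: down by d8 = 17 → (-3, -272/5)
  seg 5: down by d5 = 7/2 → (-3, -579/10)
  seg 6: down by d6 = 3 → (-3, -609/10)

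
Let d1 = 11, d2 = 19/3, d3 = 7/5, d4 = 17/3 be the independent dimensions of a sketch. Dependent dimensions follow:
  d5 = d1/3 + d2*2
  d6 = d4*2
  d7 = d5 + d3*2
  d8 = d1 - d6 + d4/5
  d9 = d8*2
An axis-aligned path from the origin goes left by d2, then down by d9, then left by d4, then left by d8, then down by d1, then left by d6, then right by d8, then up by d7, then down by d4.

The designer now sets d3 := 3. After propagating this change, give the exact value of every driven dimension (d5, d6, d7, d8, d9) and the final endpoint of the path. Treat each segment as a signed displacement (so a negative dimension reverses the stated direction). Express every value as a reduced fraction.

d5 = 49/3
d6 = 34/3
d7 = 67/3
d8 = 4/5
d9 = 8/5
endpoint = (-70/3, 61/15)

Apply edit: d3 := 3
  d5 = d1/3 + d2*2 = 49/3
  d6 = d4*2 = 34/3
  d7 = d5 + d3*2 = 67/3
  d8 = d1 - d6 + d4/5 = 4/5
  d9 = d8*2 = 8/5
Walk from origin (0, 0):
  seg 1: left by d2 = 19/3 → (-19/3, 0)
  seg 2: down by d9 = 8/5 → (-19/3, -8/5)
  seg 3: left by d4 = 17/3 → (-12, -8/5)
  seg 4: left by d8 = 4/5 → (-64/5, -8/5)
  seg 5: down by d1 = 11 → (-64/5, -63/5)
  seg 6: left by d6 = 34/3 → (-362/15, -63/5)
  seg 7: right by d8 = 4/5 → (-70/3, -63/5)
  seg 8: up by d7 = 67/3 → (-70/3, 146/15)
  seg 9: down by d4 = 17/3 → (-70/3, 61/15)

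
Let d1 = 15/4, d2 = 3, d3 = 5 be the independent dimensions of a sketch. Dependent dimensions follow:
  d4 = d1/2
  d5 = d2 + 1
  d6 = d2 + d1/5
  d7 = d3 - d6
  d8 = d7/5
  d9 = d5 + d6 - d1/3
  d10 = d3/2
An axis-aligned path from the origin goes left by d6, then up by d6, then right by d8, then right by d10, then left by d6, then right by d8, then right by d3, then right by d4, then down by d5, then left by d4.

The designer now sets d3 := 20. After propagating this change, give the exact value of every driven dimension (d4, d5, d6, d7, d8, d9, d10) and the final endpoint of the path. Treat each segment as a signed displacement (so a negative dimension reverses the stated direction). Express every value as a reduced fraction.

Apply edit: d3 := 20
  d4 = d1/2 = 15/8
  d5 = d2 + 1 = 4
  d6 = d2 + d1/5 = 15/4
  d7 = d3 - d6 = 65/4
  d8 = d7/5 = 13/4
  d9 = d5 + d6 - d1/3 = 13/2
  d10 = d3/2 = 10
Walk from origin (0, 0):
  seg 1: left by d6 = 15/4 → (-15/4, 0)
  seg 2: up by d6 = 15/4 → (-15/4, 15/4)
  seg 3: right by d8 = 13/4 → (-1/2, 15/4)
  seg 4: right by d10 = 10 → (19/2, 15/4)
  seg 5: left by d6 = 15/4 → (23/4, 15/4)
  seg 6: right by d8 = 13/4 → (9, 15/4)
  seg 7: right by d3 = 20 → (29, 15/4)
  seg 8: right by d4 = 15/8 → (247/8, 15/4)
  seg 9: down by d5 = 4 → (247/8, -1/4)
  seg 10: left by d4 = 15/8 → (29, -1/4)

d4 = 15/8
d5 = 4
d6 = 15/4
d7 = 65/4
d8 = 13/4
d9 = 13/2
d10 = 10
endpoint = (29, -1/4)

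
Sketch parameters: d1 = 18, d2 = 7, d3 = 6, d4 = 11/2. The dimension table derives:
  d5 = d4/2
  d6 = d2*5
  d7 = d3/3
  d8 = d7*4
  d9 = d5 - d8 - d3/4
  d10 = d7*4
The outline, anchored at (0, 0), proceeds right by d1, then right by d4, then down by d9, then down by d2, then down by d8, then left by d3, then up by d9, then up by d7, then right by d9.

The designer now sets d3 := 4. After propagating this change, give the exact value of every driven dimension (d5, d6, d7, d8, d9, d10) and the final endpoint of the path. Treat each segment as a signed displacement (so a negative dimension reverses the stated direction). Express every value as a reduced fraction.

d5 = 11/4
d6 = 35
d7 = 4/3
d8 = 16/3
d9 = -43/12
d10 = 16/3
endpoint = (191/12, -11)

Apply edit: d3 := 4
  d5 = d4/2 = 11/4
  d6 = d2*5 = 35
  d7 = d3/3 = 4/3
  d8 = d7*4 = 16/3
  d9 = d5 - d8 - d3/4 = -43/12
  d10 = d7*4 = 16/3
Walk from origin (0, 0):
  seg 1: right by d1 = 18 → (18, 0)
  seg 2: right by d4 = 11/2 → (47/2, 0)
  seg 3: down by d9 = -43/12 → (47/2, 43/12)
  seg 4: down by d2 = 7 → (47/2, -41/12)
  seg 5: down by d8 = 16/3 → (47/2, -35/4)
  seg 6: left by d3 = 4 → (39/2, -35/4)
  seg 7: up by d9 = -43/12 → (39/2, -37/3)
  seg 8: up by d7 = 4/3 → (39/2, -11)
  seg 9: right by d9 = -43/12 → (191/12, -11)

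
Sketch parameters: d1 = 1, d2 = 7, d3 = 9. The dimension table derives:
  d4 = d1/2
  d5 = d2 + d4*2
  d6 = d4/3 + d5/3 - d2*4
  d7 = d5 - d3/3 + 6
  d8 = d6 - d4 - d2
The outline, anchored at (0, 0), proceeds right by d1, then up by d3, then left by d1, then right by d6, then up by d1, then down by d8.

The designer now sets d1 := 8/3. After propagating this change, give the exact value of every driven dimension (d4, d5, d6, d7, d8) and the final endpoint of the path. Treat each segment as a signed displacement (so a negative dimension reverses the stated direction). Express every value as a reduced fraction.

d4 = 4/3
d5 = 29/3
d6 = -73/3
d7 = 38/3
d8 = -98/3
endpoint = (-73/3, 133/3)

Apply edit: d1 := 8/3
  d4 = d1/2 = 4/3
  d5 = d2 + d4*2 = 29/3
  d6 = d4/3 + d5/3 - d2*4 = -73/3
  d7 = d5 - d3/3 + 6 = 38/3
  d8 = d6 - d4 - d2 = -98/3
Walk from origin (0, 0):
  seg 1: right by d1 = 8/3 → (8/3, 0)
  seg 2: up by d3 = 9 → (8/3, 9)
  seg 3: left by d1 = 8/3 → (0, 9)
  seg 4: right by d6 = -73/3 → (-73/3, 9)
  seg 5: up by d1 = 8/3 → (-73/3, 35/3)
  seg 6: down by d8 = -98/3 → (-73/3, 133/3)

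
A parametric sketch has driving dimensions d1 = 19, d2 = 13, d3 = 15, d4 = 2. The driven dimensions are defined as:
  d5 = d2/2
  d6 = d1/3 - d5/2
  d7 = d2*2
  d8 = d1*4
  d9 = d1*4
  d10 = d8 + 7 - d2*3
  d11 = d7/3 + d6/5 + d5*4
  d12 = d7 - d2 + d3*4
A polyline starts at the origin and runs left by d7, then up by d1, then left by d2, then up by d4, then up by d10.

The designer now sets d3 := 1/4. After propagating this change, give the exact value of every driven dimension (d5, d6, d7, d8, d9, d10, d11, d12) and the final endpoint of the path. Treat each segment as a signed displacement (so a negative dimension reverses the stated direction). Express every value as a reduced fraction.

d5 = 13/2
d6 = 37/12
d7 = 26
d8 = 76
d9 = 76
d10 = 44
d11 = 2117/60
d12 = 14
endpoint = (-39, 65)

Apply edit: d3 := 1/4
  d5 = d2/2 = 13/2
  d6 = d1/3 - d5/2 = 37/12
  d7 = d2*2 = 26
  d8 = d1*4 = 76
  d9 = d1*4 = 76
  d10 = d8 + 7 - d2*3 = 44
  d11 = d7/3 + d6/5 + d5*4 = 2117/60
  d12 = d7 - d2 + d3*4 = 14
Walk from origin (0, 0):
  seg 1: left by d7 = 26 → (-26, 0)
  seg 2: up by d1 = 19 → (-26, 19)
  seg 3: left by d2 = 13 → (-39, 19)
  seg 4: up by d4 = 2 → (-39, 21)
  seg 5: up by d10 = 44 → (-39, 65)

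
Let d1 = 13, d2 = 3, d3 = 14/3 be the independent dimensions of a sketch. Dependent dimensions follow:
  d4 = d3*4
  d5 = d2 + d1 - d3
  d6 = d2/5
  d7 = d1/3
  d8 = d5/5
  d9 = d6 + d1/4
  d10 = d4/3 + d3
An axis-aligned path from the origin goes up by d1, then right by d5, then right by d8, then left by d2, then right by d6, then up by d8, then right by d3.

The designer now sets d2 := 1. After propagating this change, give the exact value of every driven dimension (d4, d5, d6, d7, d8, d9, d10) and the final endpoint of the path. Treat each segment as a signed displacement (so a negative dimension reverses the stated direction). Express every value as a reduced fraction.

Apply edit: d2 := 1
  d4 = d3*4 = 56/3
  d5 = d2 + d1 - d3 = 28/3
  d6 = d2/5 = 1/5
  d7 = d1/3 = 13/3
  d8 = d5/5 = 28/15
  d9 = d6 + d1/4 = 69/20
  d10 = d4/3 + d3 = 98/9
Walk from origin (0, 0):
  seg 1: up by d1 = 13 → (0, 13)
  seg 2: right by d5 = 28/3 → (28/3, 13)
  seg 3: right by d8 = 28/15 → (56/5, 13)
  seg 4: left by d2 = 1 → (51/5, 13)
  seg 5: right by d6 = 1/5 → (52/5, 13)
  seg 6: up by d8 = 28/15 → (52/5, 223/15)
  seg 7: right by d3 = 14/3 → (226/15, 223/15)

d4 = 56/3
d5 = 28/3
d6 = 1/5
d7 = 13/3
d8 = 28/15
d9 = 69/20
d10 = 98/9
endpoint = (226/15, 223/15)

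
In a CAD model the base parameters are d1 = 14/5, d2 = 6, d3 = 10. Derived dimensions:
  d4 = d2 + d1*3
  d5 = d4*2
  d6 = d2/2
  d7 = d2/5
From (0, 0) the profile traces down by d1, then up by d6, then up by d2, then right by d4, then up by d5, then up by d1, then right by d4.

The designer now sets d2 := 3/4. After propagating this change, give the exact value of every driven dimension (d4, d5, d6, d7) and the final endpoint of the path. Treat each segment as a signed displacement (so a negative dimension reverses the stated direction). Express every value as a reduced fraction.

Apply edit: d2 := 3/4
  d4 = d2 + d1*3 = 183/20
  d5 = d4*2 = 183/10
  d6 = d2/2 = 3/8
  d7 = d2/5 = 3/20
Walk from origin (0, 0):
  seg 1: down by d1 = 14/5 → (0, -14/5)
  seg 2: up by d6 = 3/8 → (0, -97/40)
  seg 3: up by d2 = 3/4 → (0, -67/40)
  seg 4: right by d4 = 183/20 → (183/20, -67/40)
  seg 5: up by d5 = 183/10 → (183/20, 133/8)
  seg 6: up by d1 = 14/5 → (183/20, 777/40)
  seg 7: right by d4 = 183/20 → (183/10, 777/40)

d4 = 183/20
d5 = 183/10
d6 = 3/8
d7 = 3/20
endpoint = (183/10, 777/40)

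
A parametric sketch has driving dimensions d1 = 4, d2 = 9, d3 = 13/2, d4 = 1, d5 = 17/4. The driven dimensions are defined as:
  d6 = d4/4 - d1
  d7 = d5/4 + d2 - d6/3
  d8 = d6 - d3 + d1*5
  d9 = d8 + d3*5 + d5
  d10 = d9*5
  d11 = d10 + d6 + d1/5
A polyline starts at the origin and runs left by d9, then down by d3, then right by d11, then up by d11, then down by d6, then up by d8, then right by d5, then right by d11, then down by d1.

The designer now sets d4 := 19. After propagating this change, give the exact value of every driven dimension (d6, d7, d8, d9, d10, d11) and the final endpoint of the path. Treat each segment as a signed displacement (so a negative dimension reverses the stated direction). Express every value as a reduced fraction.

Apply edit: d4 := 19
  d6 = d4/4 - d1 = 3/4
  d7 = d5/4 + d2 - d6/3 = 157/16
  d8 = d6 - d3 + d1*5 = 57/4
  d9 = d8 + d3*5 + d5 = 51
  d10 = d9*5 = 255
  d11 = d10 + d6 + d1/5 = 5131/20
Walk from origin (0, 0):
  seg 1: left by d9 = 51 → (-51, 0)
  seg 2: down by d3 = 13/2 → (-51, -13/2)
  seg 3: right by d11 = 5131/20 → (4111/20, -13/2)
  seg 4: up by d11 = 5131/20 → (4111/20, 5001/20)
  seg 5: down by d6 = 3/4 → (4111/20, 2493/10)
  seg 6: up by d8 = 57/4 → (4111/20, 5271/20)
  seg 7: right by d5 = 17/4 → (1049/5, 5271/20)
  seg 8: right by d11 = 5131/20 → (9327/20, 5271/20)
  seg 9: down by d1 = 4 → (9327/20, 5191/20)

d6 = 3/4
d7 = 157/16
d8 = 57/4
d9 = 51
d10 = 255
d11 = 5131/20
endpoint = (9327/20, 5191/20)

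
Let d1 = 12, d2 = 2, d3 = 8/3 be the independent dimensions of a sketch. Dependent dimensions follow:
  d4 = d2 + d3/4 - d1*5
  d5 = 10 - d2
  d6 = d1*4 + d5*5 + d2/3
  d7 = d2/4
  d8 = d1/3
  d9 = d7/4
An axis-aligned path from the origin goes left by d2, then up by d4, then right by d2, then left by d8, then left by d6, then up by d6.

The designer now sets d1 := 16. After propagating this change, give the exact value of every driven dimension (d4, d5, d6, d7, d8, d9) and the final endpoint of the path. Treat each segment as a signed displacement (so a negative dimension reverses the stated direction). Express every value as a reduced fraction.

d4 = -232/3
d5 = 8
d6 = 314/3
d7 = 1/2
d8 = 16/3
d9 = 1/8
endpoint = (-110, 82/3)

Apply edit: d1 := 16
  d4 = d2 + d3/4 - d1*5 = -232/3
  d5 = 10 - d2 = 8
  d6 = d1*4 + d5*5 + d2/3 = 314/3
  d7 = d2/4 = 1/2
  d8 = d1/3 = 16/3
  d9 = d7/4 = 1/8
Walk from origin (0, 0):
  seg 1: left by d2 = 2 → (-2, 0)
  seg 2: up by d4 = -232/3 → (-2, -232/3)
  seg 3: right by d2 = 2 → (0, -232/3)
  seg 4: left by d8 = 16/3 → (-16/3, -232/3)
  seg 5: left by d6 = 314/3 → (-110, -232/3)
  seg 6: up by d6 = 314/3 → (-110, 82/3)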